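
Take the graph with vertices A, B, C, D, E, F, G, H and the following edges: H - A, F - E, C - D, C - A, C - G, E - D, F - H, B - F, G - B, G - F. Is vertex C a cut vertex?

No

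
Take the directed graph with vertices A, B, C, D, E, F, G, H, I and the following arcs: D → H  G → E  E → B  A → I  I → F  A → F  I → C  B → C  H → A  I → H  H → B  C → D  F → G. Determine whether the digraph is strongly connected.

From D we can reach every vertex (A, B, C, D, E, F, G, H, I), and every vertex can reach D (A, B, C, D, E, F, G, H, I). So the whole graph is one strongly connected component.

Yes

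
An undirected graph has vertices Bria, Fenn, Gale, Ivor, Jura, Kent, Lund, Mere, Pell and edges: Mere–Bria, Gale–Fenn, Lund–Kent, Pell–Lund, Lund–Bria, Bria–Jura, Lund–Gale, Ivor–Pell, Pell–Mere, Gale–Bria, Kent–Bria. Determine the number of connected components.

Starting from Bria we can reach Bria, Fenn, Gale, Ivor, Jura, Kent, Lund, Mere, Pell. That is one component of size 9.
Total: 1 component.

1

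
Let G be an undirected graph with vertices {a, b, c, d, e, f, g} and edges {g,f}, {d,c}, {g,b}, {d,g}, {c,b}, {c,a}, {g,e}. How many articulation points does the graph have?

2

Removing c increases the component count from 1 to 2, so c is a cut vertex.
Removing g increases the component count from 1 to 3, so g is a cut vertex.
By contrast removing a leaves 1 component; it is not a cut vertex. No other vertex is a cut vertex either.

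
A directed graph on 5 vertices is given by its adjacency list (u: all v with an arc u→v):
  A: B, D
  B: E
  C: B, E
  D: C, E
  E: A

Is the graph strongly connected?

Yes

From D we can reach every vertex (A, B, C, D, E), and every vertex can reach D (A, B, C, D, E). So the whole graph is one strongly connected component.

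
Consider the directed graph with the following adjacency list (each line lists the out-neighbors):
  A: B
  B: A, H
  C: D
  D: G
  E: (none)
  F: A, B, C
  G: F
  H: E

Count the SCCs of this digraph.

{C, D, F, G} are all mutually reachable — one SCC of size 4.
{A, B} are all mutually reachable — one SCC of size 2.
{H} is an SCC by itself.
{E} is an SCC by itself.
That gives 4 strongly connected components.

4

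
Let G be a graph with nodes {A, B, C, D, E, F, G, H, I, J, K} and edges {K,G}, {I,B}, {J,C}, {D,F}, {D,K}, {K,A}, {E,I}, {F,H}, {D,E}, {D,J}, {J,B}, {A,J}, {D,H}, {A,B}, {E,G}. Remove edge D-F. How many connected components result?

1

D and F are still connected via D-H-F, so the component count stays at 1.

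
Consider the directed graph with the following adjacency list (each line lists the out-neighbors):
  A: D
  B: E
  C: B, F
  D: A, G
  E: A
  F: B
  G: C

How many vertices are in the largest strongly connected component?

{A, B, C, D, E, F, G} are all mutually reachable — one SCC of size 7.
The largest has 7 vertices.

7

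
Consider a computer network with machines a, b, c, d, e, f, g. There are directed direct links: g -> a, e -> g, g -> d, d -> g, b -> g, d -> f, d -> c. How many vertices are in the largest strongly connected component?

{d, g} are all mutually reachable — one SCC of size 2.
{a} is an SCC by itself.
{f} is an SCC by itself.
{b} is an SCC by itself.
{e} is an SCC by itself.
(and 1 more singleton SCC)
The largest has 2 vertices.

2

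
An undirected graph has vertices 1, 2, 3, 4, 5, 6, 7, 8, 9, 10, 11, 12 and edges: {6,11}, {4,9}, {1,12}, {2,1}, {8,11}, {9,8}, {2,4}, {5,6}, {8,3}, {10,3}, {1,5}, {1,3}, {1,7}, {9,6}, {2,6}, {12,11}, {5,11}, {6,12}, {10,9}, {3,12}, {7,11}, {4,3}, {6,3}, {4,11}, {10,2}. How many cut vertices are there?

Removing 6, for instance, still leaves 1 component. No single vertex removal increases the component count — the graph has no articulation points.

0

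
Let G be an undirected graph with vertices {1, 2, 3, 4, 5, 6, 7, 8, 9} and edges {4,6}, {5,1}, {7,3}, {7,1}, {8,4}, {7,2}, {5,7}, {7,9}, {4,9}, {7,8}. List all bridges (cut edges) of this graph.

2-7, 3-7, 4-6

The edges on the cycle 7-8-4-9-7 are not bridges since each lies on that cycle.
But removing 7—2 disconnects 7 from 2; removing 4—6 disconnects 4 from 6; removing 3—7 disconnects 3 from 7 — these are bridges.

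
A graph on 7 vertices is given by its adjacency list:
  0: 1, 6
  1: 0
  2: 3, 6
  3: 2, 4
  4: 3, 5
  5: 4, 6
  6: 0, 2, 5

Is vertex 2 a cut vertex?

No

Deleting 2 leaves 1 component (was 1) (its neighbors 3, 6 remain connected to each other), so 2 is not a cut vertex.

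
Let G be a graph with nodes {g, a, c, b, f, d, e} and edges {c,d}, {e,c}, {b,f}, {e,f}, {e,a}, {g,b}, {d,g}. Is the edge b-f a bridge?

No

After removing b-f, the path b-g-d-c-e-f still connects them, so the edge is not a bridge.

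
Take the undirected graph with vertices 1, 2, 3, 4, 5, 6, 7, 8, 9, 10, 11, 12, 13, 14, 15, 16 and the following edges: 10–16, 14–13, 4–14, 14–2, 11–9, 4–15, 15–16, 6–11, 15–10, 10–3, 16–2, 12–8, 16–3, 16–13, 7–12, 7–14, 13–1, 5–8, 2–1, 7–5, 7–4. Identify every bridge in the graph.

The edges on the cycle 15-10-3-16-15 are not bridges since each lies on that cycle.
But removing 6–11 disconnects 6 from 11; removing 11–9 disconnects 11 from 9 — these are bridges.

11-6, 11-9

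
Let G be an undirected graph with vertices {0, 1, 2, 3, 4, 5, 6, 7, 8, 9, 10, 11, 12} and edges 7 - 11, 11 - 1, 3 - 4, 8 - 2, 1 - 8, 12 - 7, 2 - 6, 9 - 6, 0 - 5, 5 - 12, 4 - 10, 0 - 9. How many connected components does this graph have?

2

Starting from 3 we can reach 3, 4, 10. That is one component of size 3.
Starting from 0 we can reach 0, 1, 2, 5, 6, 7, 8, 9, 11, 12. That is one component of size 10.
Total: 2 components.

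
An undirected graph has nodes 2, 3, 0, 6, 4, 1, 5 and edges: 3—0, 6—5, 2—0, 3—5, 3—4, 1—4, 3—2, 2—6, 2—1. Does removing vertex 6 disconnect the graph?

No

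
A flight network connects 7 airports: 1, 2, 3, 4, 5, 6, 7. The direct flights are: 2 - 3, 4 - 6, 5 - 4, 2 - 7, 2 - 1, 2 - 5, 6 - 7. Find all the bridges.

The edges on the cycle 2-5-4-6-7-2 are not bridges since each lies on that cycle.
But removing 2 - 3 disconnects 2 from 3; removing 2 - 1 disconnects 2 from 1 — these are bridges.

1-2, 2-3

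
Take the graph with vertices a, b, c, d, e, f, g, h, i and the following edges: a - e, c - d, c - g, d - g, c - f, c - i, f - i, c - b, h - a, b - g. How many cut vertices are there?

2

Removing a increases the component count from 2 to 3, so a is a cut vertex.
Removing c increases the component count from 2 to 3, so c is a cut vertex.
By contrast removing f leaves 2 components; it is not a cut vertex. No other vertex is a cut vertex either.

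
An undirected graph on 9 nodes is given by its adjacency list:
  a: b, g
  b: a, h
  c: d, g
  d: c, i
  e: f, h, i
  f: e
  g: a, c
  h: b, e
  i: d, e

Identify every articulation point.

Removing e increases the component count from 1 to 2, so e is a cut vertex.
By contrast removing f leaves 1 component; it is not a cut vertex. No other vertex is a cut vertex either.

e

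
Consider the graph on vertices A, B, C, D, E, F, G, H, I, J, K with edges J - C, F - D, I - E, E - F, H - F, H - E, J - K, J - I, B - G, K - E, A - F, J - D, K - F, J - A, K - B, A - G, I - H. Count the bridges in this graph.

The edges on the cycle J-I-H-E-F-A-J are not bridges since each lies on that cycle.
But removing C - J disconnects C from J — this is a bridge.

1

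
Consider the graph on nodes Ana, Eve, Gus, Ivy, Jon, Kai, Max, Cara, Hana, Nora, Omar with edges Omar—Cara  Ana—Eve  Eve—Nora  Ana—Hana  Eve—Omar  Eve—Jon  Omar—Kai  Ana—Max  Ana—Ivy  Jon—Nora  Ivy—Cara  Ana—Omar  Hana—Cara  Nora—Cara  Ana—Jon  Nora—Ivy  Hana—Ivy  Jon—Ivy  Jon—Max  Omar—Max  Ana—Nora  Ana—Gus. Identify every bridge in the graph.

Ana-Gus, Kai-Omar

The edges on the cycle Ana-Eve-Jon-Max-Omar-Ana are not bridges since each lies on that cycle.
But removing Gus—Ana disconnects Gus from Ana; removing Omar—Kai disconnects Omar from Kai — these are bridges.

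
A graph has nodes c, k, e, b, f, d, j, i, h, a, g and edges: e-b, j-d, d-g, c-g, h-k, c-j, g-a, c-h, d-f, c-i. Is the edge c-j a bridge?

No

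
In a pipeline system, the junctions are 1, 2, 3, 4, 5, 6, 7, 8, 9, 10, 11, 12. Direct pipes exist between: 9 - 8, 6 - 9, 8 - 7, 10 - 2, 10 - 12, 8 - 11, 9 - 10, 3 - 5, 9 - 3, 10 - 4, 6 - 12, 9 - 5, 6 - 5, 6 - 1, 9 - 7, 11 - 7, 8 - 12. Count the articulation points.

Removing 6 increases the component count from 1 to 2, so 6 is a cut vertex.
Removing 10 increases the component count from 1 to 3, so 10 is a cut vertex.
By contrast removing 5 leaves 1 component; it is not a cut vertex. No other vertex is a cut vertex either.

2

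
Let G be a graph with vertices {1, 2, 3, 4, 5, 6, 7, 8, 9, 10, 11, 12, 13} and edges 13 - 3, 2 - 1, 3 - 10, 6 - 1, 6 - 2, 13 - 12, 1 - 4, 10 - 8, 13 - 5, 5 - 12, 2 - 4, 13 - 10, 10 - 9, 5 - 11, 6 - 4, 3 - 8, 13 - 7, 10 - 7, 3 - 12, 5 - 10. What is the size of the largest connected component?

Starting from 1 we can reach 1, 2, 4, 6. That is one component of size 4.
Starting from 3 we can reach 3, 5, 7, 8, 9, 10, 11, 12, 13. That is one component of size 9.
The largest has 9 vertices.

9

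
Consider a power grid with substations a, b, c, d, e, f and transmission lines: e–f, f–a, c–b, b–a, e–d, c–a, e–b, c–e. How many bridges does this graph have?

1

The edges on the cycle e-b-a-f-e are not bridges since each lies on that cycle.
But removing d–e disconnects d from e — this is a bridge.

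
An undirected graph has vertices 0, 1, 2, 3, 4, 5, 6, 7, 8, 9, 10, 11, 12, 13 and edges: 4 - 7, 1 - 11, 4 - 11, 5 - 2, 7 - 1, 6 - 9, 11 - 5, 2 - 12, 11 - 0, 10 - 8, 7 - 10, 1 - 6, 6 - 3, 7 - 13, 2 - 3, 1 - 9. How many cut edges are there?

5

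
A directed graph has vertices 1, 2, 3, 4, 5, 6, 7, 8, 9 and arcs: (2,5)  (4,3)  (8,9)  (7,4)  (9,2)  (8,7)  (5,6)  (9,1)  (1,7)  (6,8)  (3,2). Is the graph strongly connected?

Yes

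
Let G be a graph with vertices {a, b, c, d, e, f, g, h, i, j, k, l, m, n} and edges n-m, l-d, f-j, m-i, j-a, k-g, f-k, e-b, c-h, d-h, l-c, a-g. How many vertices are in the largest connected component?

5

Starting from b we can reach b, e. That is one component of size 2.
Starting from i we can reach i, m, n. That is one component of size 3.
Starting from c we can reach c, d, h, l. That is one component of size 4.
Starting from a we can reach a, f, g, j, k. That is one component of size 5.
The largest has 5 vertices.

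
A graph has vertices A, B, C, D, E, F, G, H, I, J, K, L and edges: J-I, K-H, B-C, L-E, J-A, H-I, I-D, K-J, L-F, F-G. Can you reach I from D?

Yes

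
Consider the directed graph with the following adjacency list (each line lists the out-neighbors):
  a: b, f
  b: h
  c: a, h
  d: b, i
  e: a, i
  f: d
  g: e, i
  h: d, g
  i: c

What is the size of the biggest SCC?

{a, b, c, d, e, f, g, h, i} are all mutually reachable — one SCC of size 9.
The largest has 9 vertices.

9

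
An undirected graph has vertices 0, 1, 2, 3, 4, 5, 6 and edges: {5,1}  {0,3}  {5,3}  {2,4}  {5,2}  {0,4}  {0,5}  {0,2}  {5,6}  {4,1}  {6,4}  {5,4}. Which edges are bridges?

none

The edges on the cycle 5-6-4-5 are not bridges since each lies on that cycle.
Every edge lies on some cycle, so there are no bridges.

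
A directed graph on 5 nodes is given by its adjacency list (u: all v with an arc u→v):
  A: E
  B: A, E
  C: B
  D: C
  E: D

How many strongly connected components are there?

{A, B, C, D, E} are all mutually reachable — one SCC of size 5.
That gives 1 strongly connected component.

1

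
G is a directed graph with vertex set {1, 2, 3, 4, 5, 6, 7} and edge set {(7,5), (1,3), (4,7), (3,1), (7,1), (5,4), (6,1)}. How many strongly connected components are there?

4

{4, 5, 7} are all mutually reachable — one SCC of size 3.
{1, 3} are all mutually reachable — one SCC of size 2.
{2} is an SCC by itself.
{6} is an SCC by itself.
That gives 4 strongly connected components.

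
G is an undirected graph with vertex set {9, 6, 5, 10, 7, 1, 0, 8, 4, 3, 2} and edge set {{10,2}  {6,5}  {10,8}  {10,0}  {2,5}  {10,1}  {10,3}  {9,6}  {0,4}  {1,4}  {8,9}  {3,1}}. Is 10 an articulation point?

Yes

Deleting 10 raises the number of components from 2 to 3, so 10 is a cut vertex.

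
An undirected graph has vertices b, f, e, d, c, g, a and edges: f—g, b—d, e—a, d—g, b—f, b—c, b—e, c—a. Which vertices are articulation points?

Removing b increases the component count from 1 to 2, so b is a cut vertex.
By contrast removing f leaves 1 component; it is not a cut vertex. No other vertex is a cut vertex either.

b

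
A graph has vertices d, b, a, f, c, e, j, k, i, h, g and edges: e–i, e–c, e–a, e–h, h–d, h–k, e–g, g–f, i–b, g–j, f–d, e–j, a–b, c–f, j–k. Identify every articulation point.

e

Removing e increases the component count from 1 to 2, so e is a cut vertex.
By contrast removing d leaves 1 component; it is not a cut vertex. No other vertex is a cut vertex either.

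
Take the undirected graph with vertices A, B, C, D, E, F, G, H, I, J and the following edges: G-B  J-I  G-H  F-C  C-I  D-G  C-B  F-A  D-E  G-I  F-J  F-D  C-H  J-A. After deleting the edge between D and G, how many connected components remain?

1

D and G are still connected via D-F-C-I-G, so the component count stays at 1.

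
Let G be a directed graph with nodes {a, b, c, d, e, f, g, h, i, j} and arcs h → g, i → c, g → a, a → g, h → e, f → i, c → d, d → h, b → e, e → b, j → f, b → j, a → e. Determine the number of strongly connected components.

1

{a, b, c, d, e, f, g, h, i, j} are all mutually reachable — one SCC of size 10.
That gives 1 strongly connected component.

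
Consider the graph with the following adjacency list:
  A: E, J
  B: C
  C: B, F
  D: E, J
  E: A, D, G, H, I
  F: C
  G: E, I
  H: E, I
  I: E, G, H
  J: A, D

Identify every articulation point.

C, E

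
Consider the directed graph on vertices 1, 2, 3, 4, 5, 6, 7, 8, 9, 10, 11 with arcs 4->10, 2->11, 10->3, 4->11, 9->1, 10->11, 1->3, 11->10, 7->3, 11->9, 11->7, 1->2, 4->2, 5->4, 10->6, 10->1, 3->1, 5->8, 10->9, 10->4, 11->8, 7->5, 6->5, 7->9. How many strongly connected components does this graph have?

2

{1, 2, 3, 4, 5, 6, 7, 9, 10, 11} are all mutually reachable — one SCC of size 10.
{8} is an SCC by itself.
That gives 2 strongly connected components.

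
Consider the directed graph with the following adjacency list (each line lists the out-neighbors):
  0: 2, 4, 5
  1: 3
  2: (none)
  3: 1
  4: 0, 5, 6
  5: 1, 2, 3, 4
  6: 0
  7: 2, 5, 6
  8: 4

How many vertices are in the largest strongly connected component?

{0, 4, 5, 6} are all mutually reachable — one SCC of size 4.
{1, 3} are all mutually reachable — one SCC of size 2.
{7} is an SCC by itself.
{8} is an SCC by itself.
{2} is an SCC by itself.
The largest has 4 vertices.

4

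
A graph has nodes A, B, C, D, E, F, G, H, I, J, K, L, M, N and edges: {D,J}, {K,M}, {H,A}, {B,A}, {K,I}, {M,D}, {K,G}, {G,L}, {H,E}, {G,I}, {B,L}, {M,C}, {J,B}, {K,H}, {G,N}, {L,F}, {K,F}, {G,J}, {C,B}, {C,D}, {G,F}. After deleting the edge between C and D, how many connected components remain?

C and D are still connected via C-M-D, so the component count stays at 1.

1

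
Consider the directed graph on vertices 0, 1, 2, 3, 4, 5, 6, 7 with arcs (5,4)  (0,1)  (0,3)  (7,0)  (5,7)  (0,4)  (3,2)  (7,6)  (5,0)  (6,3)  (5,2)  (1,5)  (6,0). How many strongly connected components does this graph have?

4

{0, 1, 5, 6, 7} are all mutually reachable — one SCC of size 5.
{4} is an SCC by itself.
{2} is an SCC by itself.
{3} is an SCC by itself.
That gives 4 strongly connected components.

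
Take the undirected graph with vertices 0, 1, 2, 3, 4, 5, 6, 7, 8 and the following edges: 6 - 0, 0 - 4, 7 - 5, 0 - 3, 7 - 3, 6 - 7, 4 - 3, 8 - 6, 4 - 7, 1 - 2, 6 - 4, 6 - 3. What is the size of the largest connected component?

7

Starting from 1 we can reach 1, 2. That is one component of size 2.
Starting from 0 we can reach 0, 3, 4, 5, 6, 7, 8. That is one component of size 7.
The largest has 7 vertices.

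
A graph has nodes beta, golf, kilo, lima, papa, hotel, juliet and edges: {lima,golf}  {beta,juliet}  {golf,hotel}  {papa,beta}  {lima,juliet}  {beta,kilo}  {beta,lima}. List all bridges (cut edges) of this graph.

beta-kilo, beta-papa, golf-hotel, golf-lima

The edges on the cycle beta-lima-juliet-beta are not bridges since each lies on that cycle.
But removing beta-papa disconnects beta from papa; removing lima-golf disconnects lima from golf; removing golf-hotel disconnects golf from hotel; removing beta-kilo disconnects beta from kilo — these are bridges.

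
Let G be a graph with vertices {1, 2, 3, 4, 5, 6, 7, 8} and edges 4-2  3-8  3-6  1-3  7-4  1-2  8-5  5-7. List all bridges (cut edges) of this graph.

The edges on the cycle 1-3-8-5-7-4-2-1 are not bridges since each lies on that cycle.
But removing 3-6 disconnects 3 from 6 — this is a bridge.

3-6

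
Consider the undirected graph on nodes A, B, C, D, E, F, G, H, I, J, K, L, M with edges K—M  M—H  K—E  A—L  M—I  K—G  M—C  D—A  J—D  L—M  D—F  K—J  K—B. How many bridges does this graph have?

7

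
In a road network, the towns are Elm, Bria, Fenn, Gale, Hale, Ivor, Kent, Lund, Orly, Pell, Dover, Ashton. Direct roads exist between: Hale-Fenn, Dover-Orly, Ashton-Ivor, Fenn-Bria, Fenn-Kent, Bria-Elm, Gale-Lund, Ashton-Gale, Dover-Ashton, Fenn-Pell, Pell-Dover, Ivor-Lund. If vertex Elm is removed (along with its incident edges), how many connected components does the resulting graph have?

1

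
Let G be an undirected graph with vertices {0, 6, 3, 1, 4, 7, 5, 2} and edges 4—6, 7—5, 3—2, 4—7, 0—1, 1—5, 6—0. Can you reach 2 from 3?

From 3 we can reach 2, 3, which includes 2.

Yes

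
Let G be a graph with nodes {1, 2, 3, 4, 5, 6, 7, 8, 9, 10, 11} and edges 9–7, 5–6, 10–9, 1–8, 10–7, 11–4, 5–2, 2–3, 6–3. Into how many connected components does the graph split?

Starting from 1 we can reach 1, 8. That is one component of size 2.
Starting from 4 we can reach 4, 11. That is one component of size 2.
Starting from 7 we can reach 7, 9, 10. That is one component of size 3.
Starting from 2 we can reach 2, 3, 5, 6. That is one component of size 4.
Total: 4 components.

4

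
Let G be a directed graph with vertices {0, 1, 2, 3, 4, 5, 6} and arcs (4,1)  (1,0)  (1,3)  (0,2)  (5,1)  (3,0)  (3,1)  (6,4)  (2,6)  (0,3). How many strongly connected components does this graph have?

{0, 1, 2, 3, 4, 6} are all mutually reachable — one SCC of size 6.
{5} is an SCC by itself.
That gives 2 strongly connected components.

2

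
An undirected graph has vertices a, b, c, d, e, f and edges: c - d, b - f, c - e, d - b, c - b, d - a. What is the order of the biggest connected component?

Starting from a we can reach a, b, c, d, e, f. That is one component of size 6.
The largest has 6 vertices.

6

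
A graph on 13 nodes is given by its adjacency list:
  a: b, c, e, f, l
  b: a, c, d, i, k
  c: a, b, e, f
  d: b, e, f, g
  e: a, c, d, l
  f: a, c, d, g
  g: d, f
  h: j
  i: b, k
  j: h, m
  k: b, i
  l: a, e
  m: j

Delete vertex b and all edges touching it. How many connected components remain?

3

With b gone, the remaining components are: {i, k}; {h, j, m}; {a, c, d, e, f, g, l}.
That is 3 components.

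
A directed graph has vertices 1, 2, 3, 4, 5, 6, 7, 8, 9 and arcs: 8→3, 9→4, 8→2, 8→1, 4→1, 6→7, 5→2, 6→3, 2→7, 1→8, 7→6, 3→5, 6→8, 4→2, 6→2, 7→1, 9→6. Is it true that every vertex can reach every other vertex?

There is no directed path from 2 to 9, so the graph is not strongly connected.

No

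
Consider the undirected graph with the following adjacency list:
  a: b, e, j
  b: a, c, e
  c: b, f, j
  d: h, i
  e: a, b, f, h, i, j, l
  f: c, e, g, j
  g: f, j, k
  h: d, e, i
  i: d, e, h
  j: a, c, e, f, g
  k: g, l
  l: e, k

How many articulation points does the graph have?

1

Removing e increases the component count from 1 to 2, so e is a cut vertex.
By contrast removing c leaves 1 component; it is not a cut vertex. No other vertex is a cut vertex either.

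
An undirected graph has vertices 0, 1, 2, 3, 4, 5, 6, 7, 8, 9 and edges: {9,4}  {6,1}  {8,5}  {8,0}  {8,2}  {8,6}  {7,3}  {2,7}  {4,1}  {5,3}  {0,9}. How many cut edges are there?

The edges on the cycle 8-2-7-3-5-8 are not bridges since each lies on that cycle.
Every edge lies on some cycle, so there are no bridges.

0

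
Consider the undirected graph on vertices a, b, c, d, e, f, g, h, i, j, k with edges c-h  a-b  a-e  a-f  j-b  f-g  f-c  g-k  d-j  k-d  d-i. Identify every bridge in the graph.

a-e, c-f, c-h, d-i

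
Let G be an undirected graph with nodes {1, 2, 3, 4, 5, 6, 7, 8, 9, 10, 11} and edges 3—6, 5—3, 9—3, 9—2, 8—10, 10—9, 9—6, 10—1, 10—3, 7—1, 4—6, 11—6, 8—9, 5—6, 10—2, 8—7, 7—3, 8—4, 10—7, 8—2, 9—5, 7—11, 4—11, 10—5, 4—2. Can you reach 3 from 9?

From 9 we can reach 1, 2, 3, 4, 5, 6, 7, 8, 9, 10, 11, which includes 3.

Yes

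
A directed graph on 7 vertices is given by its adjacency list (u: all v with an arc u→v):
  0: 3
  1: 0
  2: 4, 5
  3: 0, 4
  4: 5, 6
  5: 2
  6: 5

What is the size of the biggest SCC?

4

{2, 4, 5, 6} are all mutually reachable — one SCC of size 4.
{0, 3} are all mutually reachable — one SCC of size 2.
{1} is an SCC by itself.
The largest has 4 vertices.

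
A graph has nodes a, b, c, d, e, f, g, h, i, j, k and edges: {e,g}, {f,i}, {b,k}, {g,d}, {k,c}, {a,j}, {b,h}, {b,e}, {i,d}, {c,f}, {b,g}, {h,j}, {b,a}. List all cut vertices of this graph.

b

Removing b increases the component count from 1 to 2, so b is a cut vertex.
By contrast removing a leaves 1 component; it is not a cut vertex. No other vertex is a cut vertex either.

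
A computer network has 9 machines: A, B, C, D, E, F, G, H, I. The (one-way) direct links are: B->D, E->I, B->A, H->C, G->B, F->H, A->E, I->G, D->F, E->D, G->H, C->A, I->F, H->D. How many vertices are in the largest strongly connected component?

{A, B, C, D, E, F, G, H, I} are all mutually reachable — one SCC of size 9.
The largest has 9 vertices.

9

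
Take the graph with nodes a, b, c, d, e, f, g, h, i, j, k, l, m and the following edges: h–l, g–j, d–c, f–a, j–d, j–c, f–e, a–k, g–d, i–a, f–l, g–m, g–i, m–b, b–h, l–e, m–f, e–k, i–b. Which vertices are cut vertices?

g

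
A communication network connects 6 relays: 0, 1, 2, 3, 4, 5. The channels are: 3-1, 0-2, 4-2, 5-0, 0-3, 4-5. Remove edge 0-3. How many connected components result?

2

Before removal there is 1 component.
0-3 is a bridge — removing it separates 0's side from 3's side.
After removal: 2 components.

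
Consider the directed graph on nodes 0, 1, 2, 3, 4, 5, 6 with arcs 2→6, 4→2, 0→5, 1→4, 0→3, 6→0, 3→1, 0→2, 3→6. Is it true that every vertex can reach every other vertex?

No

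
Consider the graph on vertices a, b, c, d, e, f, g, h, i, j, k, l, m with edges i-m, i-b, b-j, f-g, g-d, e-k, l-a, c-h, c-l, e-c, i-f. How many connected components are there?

2

Starting from a we can reach a, c, e, h, k, l. That is one component of size 6.
Starting from b we can reach b, d, f, g, i, j, m. That is one component of size 7.
Total: 2 components.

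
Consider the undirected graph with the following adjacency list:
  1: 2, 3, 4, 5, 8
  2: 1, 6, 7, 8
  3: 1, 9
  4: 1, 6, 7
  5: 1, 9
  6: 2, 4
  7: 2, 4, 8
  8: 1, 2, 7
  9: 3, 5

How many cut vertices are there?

Removing 1 increases the component count from 1 to 2, so 1 is a cut vertex.
By contrast removing 3 leaves 1 component; it is not a cut vertex. No other vertex is a cut vertex either.

1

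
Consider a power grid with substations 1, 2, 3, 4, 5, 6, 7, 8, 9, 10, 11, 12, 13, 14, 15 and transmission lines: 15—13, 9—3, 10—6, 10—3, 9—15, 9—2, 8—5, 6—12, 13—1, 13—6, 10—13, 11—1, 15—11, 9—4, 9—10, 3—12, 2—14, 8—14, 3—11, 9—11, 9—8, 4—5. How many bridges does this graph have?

0

The edges on the cycle 9-4-5-8-9 are not bridges since each lies on that cycle.
Every edge lies on some cycle, so there are no bridges.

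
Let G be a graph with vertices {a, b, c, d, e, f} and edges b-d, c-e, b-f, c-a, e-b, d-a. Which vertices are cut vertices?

Removing b increases the component count from 1 to 2, so b is a cut vertex.
By contrast removing d leaves 1 component; it is not a cut vertex. No other vertex is a cut vertex either.

b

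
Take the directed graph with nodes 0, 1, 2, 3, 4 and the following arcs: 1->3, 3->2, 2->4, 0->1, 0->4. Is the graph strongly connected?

No

There is no directed path from 2 to 0, so the graph is not strongly connected.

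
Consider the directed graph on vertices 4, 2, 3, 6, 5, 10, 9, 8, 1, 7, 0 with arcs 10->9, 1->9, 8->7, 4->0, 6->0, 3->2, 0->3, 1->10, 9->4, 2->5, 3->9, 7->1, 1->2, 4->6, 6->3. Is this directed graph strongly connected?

There is no directed path from 9 to 8, so the graph is not strongly connected.

No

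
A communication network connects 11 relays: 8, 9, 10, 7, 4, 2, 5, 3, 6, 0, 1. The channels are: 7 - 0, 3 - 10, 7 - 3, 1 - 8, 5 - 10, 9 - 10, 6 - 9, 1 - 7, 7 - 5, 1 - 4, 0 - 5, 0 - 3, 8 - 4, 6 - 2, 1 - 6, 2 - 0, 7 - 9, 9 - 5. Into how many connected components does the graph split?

Starting from 0 we can reach 0, 1, 2, 3, 4, 5, 6, 7, 8, 9, 10. That is one component of size 11.
Total: 1 component.

1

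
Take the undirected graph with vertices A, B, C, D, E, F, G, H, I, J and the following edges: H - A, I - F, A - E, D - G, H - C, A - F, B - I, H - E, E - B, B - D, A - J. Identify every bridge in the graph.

The edges on the cycle H-A-F-I-B-E-H are not bridges since each lies on that cycle.
But removing C - H disconnects C from H; removing A - J disconnects A from J; removing G - D disconnects G from D; removing B - D disconnects B from D — these are bridges.

A-J, B-D, C-H, D-G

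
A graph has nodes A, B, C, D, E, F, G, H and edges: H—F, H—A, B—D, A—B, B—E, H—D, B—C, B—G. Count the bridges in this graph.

4

The edges on the cycle H-A-B-D-H are not bridges since each lies on that cycle.
But removing B—G disconnects B from G; removing B—E disconnects B from E; removing B—C disconnects B from C; removing H—F disconnects H from F — these are bridges.
That makes 4 bridges.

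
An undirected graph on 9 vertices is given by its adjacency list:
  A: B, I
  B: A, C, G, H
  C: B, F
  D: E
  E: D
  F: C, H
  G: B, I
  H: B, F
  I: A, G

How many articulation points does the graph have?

Removing B increases the component count from 2 to 3, so B is a cut vertex.
By contrast removing E leaves 2 components; it is not a cut vertex. No other vertex is a cut vertex either.

1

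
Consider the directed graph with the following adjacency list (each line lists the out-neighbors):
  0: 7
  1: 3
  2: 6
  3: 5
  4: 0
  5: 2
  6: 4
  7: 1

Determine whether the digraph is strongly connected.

From 0 we can reach every vertex (0, 1, 2, 3, 4, 5, 6, 7), and every vertex can reach 0 (0, 1, 2, 3, 4, 5, 6, 7). So the whole graph is one strongly connected component.

Yes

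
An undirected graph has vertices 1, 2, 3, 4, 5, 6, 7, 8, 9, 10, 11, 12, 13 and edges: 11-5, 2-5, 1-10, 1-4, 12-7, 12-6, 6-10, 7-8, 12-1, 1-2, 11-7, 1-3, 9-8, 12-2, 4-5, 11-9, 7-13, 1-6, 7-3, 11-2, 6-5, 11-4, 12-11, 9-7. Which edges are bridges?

13-7

The edges on the cycle 12-11-9-8-7-12 are not bridges since each lies on that cycle.
But removing 13-7 disconnects 13 from 7 — this is a bridge.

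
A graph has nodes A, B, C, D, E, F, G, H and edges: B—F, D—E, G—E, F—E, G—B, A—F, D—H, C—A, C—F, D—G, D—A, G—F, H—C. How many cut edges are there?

0

The edges on the cycle G-B-F-G are not bridges since each lies on that cycle.
Every edge lies on some cycle, so there are no bridges.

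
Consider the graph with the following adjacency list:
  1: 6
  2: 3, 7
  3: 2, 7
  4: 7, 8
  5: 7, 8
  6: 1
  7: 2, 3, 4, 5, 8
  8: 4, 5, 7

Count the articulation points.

Removing 7 increases the component count from 2 to 3, so 7 is a cut vertex.
By contrast removing 3 leaves 2 components; it is not a cut vertex. No other vertex is a cut vertex either.

1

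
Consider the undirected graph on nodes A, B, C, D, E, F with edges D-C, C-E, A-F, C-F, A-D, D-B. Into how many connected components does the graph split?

1

Starting from A we can reach A, B, C, D, E, F. That is one component of size 6.
Total: 1 component.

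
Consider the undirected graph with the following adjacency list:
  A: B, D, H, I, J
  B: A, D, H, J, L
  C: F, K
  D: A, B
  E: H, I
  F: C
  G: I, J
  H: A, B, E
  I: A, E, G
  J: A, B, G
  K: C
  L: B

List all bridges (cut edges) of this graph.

The edges on the cycle A-D-B-A are not bridges since each lies on that cycle.
But removing B-L disconnects B from L; removing C-K disconnects C from K; removing F-C disconnects F from C — these are bridges.

B-L, C-F, C-K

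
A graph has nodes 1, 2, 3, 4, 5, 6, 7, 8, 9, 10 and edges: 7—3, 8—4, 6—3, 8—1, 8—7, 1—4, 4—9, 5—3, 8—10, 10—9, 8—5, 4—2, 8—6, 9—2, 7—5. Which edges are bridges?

none

The edges on the cycle 8-6-3-5-8 are not bridges since each lies on that cycle.
Every edge lies on some cycle, so there are no bridges.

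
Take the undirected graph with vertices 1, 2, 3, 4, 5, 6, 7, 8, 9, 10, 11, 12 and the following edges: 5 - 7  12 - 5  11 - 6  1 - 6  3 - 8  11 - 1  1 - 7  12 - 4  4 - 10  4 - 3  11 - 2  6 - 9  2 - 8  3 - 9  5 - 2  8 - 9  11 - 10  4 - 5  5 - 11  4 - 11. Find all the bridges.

The edges on the cycle 4-3-8-2-5-4 are not bridges since each lies on that cycle.
Every edge lies on some cycle, so there are no bridges.

none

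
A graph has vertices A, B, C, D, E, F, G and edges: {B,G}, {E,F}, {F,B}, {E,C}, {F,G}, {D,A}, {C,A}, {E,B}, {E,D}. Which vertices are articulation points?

E

Removing E increases the component count from 1 to 2, so E is a cut vertex.
By contrast removing C leaves 1 component; it is not a cut vertex. No other vertex is a cut vertex either.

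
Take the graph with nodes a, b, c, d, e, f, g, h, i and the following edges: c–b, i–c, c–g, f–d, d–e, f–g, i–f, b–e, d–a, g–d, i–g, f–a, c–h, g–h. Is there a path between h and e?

Yes

From h we can reach a, b, c, d, e, f, g, h, i, which includes e.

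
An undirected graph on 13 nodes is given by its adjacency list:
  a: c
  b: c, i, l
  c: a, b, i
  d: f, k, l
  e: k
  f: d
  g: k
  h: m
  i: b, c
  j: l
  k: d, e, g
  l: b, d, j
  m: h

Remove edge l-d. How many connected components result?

Before removal there are 2 components.
l-d is a bridge — removing it separates l's side from d's side.
After removal: 3 components.

3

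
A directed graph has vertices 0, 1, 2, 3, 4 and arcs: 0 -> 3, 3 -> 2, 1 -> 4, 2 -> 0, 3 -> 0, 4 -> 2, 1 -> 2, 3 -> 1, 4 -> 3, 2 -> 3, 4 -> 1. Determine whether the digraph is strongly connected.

Yes

From 2 we can reach every vertex (0, 1, 2, 3, 4), and every vertex can reach 2 (0, 1, 2, 3, 4). So the whole graph is one strongly connected component.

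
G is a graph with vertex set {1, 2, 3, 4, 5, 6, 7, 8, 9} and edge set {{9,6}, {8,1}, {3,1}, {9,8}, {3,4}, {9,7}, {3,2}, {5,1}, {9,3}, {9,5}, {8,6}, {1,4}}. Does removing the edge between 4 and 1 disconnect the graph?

After removing 4 - 1, the path 4-3-1 still connects them, so the edge is not a bridge.

No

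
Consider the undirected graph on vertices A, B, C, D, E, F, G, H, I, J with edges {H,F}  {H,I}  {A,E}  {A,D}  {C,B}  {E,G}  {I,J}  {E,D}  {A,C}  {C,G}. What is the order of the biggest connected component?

Starting from F we can reach F, H, I, J. That is one component of size 4.
Starting from A we can reach A, B, C, D, E, G. That is one component of size 6.
The largest has 6 vertices.

6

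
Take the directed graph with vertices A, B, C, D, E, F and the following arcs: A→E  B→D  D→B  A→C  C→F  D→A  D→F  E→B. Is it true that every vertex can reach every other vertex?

There is no directed path from C to E, so the graph is not strongly connected.

No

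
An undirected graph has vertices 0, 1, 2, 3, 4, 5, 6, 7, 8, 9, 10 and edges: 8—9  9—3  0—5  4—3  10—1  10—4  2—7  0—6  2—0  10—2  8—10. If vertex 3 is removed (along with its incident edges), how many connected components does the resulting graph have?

1

With 3 gone, the remaining components are: {0, 1, 2, 4, 5, 6, 7, 8, 9, 10}.
That is 1 component.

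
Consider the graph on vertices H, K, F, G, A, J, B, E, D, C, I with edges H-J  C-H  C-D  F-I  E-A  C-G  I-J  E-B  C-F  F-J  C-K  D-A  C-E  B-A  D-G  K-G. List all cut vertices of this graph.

Removing C increases the component count from 1 to 2, so C is a cut vertex.
By contrast removing A leaves 1 component; it is not a cut vertex. No other vertex is a cut vertex either.

C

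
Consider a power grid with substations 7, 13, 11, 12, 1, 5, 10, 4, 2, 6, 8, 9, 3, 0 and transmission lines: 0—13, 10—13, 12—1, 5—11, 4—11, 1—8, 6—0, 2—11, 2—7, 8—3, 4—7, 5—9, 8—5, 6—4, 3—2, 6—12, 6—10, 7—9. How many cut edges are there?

0

The edges on the cycle 6-0-13-10-6 are not bridges since each lies on that cycle.
Every edge lies on some cycle, so there are no bridges.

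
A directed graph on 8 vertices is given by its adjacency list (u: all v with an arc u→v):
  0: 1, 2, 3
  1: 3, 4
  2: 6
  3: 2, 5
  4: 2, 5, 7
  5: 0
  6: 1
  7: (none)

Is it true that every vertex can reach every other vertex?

There is no directed path from 7 to 0, so the graph is not strongly connected.

No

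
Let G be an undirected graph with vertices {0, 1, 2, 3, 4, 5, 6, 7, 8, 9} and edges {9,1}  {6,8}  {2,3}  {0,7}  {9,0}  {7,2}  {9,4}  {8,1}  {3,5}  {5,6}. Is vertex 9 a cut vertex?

Deleting 9 raises the number of components from 1 to 2, so 9 is a cut vertex.

Yes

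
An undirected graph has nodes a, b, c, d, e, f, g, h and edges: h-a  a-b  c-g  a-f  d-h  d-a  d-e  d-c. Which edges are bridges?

The edges on the cycle d-h-a-d are not bridges since each lies on that cycle.
But removing d-c disconnects d from c; removing a-b disconnects a from b; removing c-g disconnects c from g; removing a-f disconnects a from f — these are bridges.
In total 5 edges are bridges.

a-b, a-f, c-d, c-g, d-e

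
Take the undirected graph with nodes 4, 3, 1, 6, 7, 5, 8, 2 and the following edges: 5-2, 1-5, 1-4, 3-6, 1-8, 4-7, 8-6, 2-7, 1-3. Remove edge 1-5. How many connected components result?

1 and 5 are still connected via 1-4-7-2-5, so the component count stays at 1.

1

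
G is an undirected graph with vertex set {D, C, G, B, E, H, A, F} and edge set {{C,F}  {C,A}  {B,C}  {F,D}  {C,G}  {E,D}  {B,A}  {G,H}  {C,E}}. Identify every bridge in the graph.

The edges on the cycle C-E-D-F-C are not bridges since each lies on that cycle.
But removing G–H disconnects G from H; removing G–C disconnects G from C — these are bridges.

C-G, G-H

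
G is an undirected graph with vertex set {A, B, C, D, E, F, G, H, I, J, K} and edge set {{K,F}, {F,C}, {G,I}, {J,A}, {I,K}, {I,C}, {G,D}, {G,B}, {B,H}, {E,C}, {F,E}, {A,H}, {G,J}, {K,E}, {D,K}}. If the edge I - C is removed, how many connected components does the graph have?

I and C are still connected via I-K-F-C, so the component count stays at 1.

1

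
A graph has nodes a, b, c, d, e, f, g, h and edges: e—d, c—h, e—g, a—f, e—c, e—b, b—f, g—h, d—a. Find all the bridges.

none

The edges on the cycle e-d-a-f-b-e are not bridges since each lies on that cycle.
Every edge lies on some cycle, so there are no bridges.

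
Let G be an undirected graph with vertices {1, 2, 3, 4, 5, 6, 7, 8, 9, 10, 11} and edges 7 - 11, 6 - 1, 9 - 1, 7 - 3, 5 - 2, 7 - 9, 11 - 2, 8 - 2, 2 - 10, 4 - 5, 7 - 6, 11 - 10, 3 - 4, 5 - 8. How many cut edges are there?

The edges on the cycle 5-8-2-5 are not bridges since each lies on that cycle.
Every edge lies on some cycle, so there are no bridges.

0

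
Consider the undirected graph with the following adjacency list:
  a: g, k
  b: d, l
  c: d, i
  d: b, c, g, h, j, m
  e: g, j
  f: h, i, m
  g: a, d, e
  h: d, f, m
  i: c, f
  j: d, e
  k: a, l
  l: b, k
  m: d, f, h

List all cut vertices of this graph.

Removing d increases the component count from 1 to 2, so d is a cut vertex.
By contrast removing j leaves 1 component; it is not a cut vertex. No other vertex is a cut vertex either.

d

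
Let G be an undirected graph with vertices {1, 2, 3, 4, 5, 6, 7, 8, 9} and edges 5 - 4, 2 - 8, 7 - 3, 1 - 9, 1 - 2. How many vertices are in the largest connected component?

4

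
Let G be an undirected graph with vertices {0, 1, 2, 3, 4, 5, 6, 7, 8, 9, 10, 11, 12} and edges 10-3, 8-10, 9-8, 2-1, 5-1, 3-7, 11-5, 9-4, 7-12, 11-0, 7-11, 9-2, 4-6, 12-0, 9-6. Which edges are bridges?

The edges on the cycle 9-4-6-9 are not bridges since each lies on that cycle.
Every edge lies on some cycle, so there are no bridges.

none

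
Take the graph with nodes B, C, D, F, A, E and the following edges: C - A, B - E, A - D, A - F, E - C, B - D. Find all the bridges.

The edges on the cycle B-E-C-A-D-B are not bridges since each lies on that cycle.
But removing A - F disconnects A from F — this is a bridge.

A-F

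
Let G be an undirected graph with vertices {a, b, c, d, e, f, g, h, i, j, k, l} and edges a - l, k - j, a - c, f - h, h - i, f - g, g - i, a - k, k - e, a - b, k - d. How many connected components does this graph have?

2

Starting from f we can reach f, g, h, i. That is one component of size 4.
Starting from a we can reach a, b, c, d, e, j, k, l. That is one component of size 8.
Total: 2 components.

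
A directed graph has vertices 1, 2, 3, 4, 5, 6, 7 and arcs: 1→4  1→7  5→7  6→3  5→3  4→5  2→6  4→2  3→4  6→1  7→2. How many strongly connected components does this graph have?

1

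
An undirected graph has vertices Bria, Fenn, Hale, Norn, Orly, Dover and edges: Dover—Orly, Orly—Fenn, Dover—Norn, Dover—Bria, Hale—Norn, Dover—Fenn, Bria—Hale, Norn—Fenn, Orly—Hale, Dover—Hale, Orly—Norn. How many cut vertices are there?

Removing Norn, for instance, still leaves 1 component. No single vertex removal increases the component count — the graph has no articulation points.

0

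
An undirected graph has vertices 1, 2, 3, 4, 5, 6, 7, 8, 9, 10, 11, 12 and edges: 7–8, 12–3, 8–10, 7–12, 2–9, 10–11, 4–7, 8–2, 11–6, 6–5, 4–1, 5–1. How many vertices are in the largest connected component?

Starting from 1 we can reach 1, 2, 3, 4, 5, 6, 7, 8, 9, 10, 11, 12. That is one component of size 12.
The largest has 12 vertices.

12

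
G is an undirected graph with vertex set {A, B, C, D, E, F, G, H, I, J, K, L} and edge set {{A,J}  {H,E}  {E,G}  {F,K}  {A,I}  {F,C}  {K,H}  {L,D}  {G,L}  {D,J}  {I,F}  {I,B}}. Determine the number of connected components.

Starting from A we can reach A, B, C, D, E, F, G, H, I, J, K, L. That is one component of size 12.
Total: 1 component.

1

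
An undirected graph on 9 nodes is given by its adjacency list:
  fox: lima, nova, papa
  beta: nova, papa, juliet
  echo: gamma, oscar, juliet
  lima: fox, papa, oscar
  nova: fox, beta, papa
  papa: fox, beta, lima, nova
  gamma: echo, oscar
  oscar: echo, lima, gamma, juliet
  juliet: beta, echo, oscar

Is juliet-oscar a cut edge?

After removing juliet-oscar, the path juliet-echo-oscar still connects them, so the edge is not a bridge.

No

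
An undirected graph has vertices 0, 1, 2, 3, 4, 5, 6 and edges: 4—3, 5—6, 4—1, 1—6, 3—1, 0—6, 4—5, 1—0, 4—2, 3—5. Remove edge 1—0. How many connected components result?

1 and 0 are still connected via 1-6-0, so the component count stays at 1.

1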